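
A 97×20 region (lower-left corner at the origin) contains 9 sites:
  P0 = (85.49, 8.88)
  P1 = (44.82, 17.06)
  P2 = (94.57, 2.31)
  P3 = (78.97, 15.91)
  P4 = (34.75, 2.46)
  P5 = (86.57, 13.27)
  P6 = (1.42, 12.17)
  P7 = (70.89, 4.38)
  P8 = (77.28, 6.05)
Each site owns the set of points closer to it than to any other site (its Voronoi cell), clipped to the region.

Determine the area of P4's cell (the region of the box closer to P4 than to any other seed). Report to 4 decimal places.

Area of P4's cell: 411.0842

1. box [0,97]×[0,20]: [(0, 0) (97, 0) (97, 20) (0, 20)]
2. ⊥bis P4·P0 via (60.12,5.67): [(0, 0) (60.8374, 0) (58.3069, 20) (0, 20)]  |A|=1191.4427
3. ⊥bis P4·P1 via (39.785,9.76): [(0, 0) (53.9355, 0) (24.9385, 20) (0, 20)]  |A|=788.7407
4. ⊥bis P4·P2 via (64.66,2.385): [(0, 0) (53.9355, 0) (24.9385, 20) (0, 20)]  |A|=788.7407
5. ⊥bis P4·P3 via (56.86,9.185): [(0, 0) (53.9355, 0) (24.9385, 20) (0, 20)]  |A|=788.7407
6. ⊥bis P4·P5 via (60.66,7.865): [(0, 0) (53.9355, 0) (24.9385, 20) (0, 20)]  |A|=788.7407
7. ⊥bis P4·P6 via (18.085,7.315): [(15.9539, 0) (53.9355, 0) (24.9385, 20) (21.7805, 20)]  |A|=411.3963
8. ⊥bis P4·P7 via (52.82,3.42): [(15.9539, 0) (53.0017, 0) (52.9662, 0.6686) (24.9385, 20) (21.7805, 20)]  |A|=411.0842
9. ⊥bis P4·P8 via (56.015,4.255): [(15.9539, 0) (53.0017, 0) (52.9662, 0.6686) (24.9385, 20) (21.7805, 20)]  |A|=411.0842
10. canonical 5-gon: [(15.9539, 0) (53.0017, 0) (52.9662, 0.6686) (24.9385, 20) (21.7805, 20)]
11. shoelace: 411.0842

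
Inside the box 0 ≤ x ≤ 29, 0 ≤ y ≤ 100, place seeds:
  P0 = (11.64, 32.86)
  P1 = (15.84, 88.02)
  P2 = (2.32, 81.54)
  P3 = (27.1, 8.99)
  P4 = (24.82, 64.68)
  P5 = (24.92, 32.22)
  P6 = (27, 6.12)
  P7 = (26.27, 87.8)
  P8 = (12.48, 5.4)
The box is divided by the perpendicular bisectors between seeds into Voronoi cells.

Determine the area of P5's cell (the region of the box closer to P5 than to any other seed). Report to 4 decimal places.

Area of P5's cell: 298.6371

1. box [0,29]×[0,100]: [(0, 0) (29, 0) (29, 100) (0, 100)]
2. ⊥bis P5·P0 via (18.28,32.54): [(16.7118, 0) (29, 0) (29, 100) (21.5311, 100)]  |A|=987.8554
3. ⊥bis P5·P1 via (20.38,60.12): [(19.6031, 59.9936) (16.7118, 0) (29, 0) (29, 61.5227)]  |A|=657.6687
4. ⊥bis P5·P2 via (13.62,56.88): [(20.8617, 60.1984) (19.5847, 59.6132) (16.7118, 0) (29, 0) (29, 61.5227)]  |A|=657.4312
5. ⊥bis P5·P3 via (26.01,20.605): [(20.8617, 60.1984) (19.5847, 59.6132) (17.6671, 19.8221) (29, 20.8856) (29, 61.5227)]  |A|=417.2952
6. ⊥bis P5·P4 via (24.87,48.45): [(19.0459, 48.4321) (17.6671, 19.8221) (29, 20.8856) (29, 48.4627)]  |A|=298.6371
7. ⊥bis P5·P6 via (25.96,19.17): [(19.0459, 48.4321) (17.6671, 19.8221) (29, 20.8856) (29, 48.4627)]  |A|=298.6371
8. ⊥bis P5·P7 via (25.595,60.01): [(19.0459, 48.4321) (17.6671, 19.8221) (29, 20.8856) (29, 48.4627)]  |A|=298.6371
9. ⊥bis P5·P8 via (18.7,18.81): [(19.0459, 48.4321) (17.6671, 19.8221) (29, 20.8856) (29, 48.4627)]  |A|=298.6371
10. canonical 4-gon: [(19.0459, 48.4321) (17.6671, 19.8221) (29, 20.8856) (29, 48.4627)]
11. shoelace: 298.6371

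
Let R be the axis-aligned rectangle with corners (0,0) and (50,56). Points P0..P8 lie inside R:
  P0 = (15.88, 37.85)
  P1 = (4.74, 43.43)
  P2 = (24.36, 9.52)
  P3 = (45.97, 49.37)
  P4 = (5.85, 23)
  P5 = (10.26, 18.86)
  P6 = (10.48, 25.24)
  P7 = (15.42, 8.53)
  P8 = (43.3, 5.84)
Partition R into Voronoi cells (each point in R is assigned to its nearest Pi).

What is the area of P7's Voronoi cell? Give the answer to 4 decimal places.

1. box [0,50]×[0,56]: [(0, 0) (50, 0) (50, 56) (0, 56)]
2. ⊥bis P7·P0 via (15.65,23.19): [(0, 23.4355) (0, 0) (50, 0) (50, 22.6511)]  |A|=1152.1654
3. ⊥bis P7·P1 via (10.08,25.98): [(1.6791, 23.4092) (0, 22.8953) (0, 0) (50, 0) (50, 22.6511)]  |A|=1151.7119
4. ⊥bis P7·P2 via (19.89,9.025): [(18.326, 23.148) (1.6791, 23.4092) (0, 22.8953) (0, 0) (20.8894, 0)]  |A|=456.061
5. ⊥bis P7·P3 via (30.695,28.95): [(18.326, 23.148) (1.6791, 23.4092) (0, 22.8953) (0, 0) (20.8894, 0)]  |A|=456.061
6. ⊥bis P7·P4 via (10.635,15.765): [(18.563, 21.0083) (0, 8.7313) (0, 0) (20.8894, 0)]  |A|=300.4657
7. ⊥bis P7·P5 via (12.84,13.695): [(19.0304, 16.7872) (0, 7.2812) (0, 0) (20.8894, 0)]  |A|=244.6199
8. ⊥bis P7·P6 via (12.95,16.885): [(19.0304, 16.7872) (0, 7.2812) (0, 0) (20.8894, 0)]  |A|=244.6199
9. ⊥bis P7·P8 via (29.36,7.185): [(19.0304, 16.7872) (0, 7.2812) (0, 0) (20.8894, 0)]  |A|=244.6199
10. canonical 4-gon: [(19.0304, 16.7872) (0, 7.2812) (0, 0) (20.8894, 0)]
11. shoelace: 244.6199

Area of P7's cell: 244.6199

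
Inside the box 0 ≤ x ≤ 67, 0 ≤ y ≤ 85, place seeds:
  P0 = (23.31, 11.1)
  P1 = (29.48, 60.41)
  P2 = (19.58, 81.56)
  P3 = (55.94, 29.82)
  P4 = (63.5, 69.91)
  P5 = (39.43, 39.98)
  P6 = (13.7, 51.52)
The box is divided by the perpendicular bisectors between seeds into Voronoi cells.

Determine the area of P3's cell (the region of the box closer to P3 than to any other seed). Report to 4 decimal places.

1. box [0,67]×[0,85]: [(0, 0) (67, 0) (67, 85) (0, 85)]
2. ⊥bis P3·P0 via (39.625,20.46): [(51.363, 0) (67, 0) (67, 85) (2.5981, 85)]  |A|=3401.6543
3. ⊥bis P3·P1 via (42.71,45.115): [(31.1947, 35.1544) (51.363, 0) (67, 0) (67, 66.1256)]  |A|=1458.6766
4. ⊥bis P3·P2 via (37.76,55.69): [(31.1947, 35.1544) (51.363, 0) (67, 0) (67, 66.1256)]  |A|=1458.6766
5. ⊥bis P3·P4 via (59.72,49.865): [(50.2631, 51.6483) (31.1947, 35.1544) (51.363, 0) (67, 0) (67, 48.4922)]  |A|=1311.1124
6. ⊥bis P3·P5 via (47.685,34.9): [(57.1881, 50.3425) (39.2264, 21.1548) (51.363, 0) (67, 0) (67, 48.4922)]  |A|=998.6107
7. ⊥bis P3·P6 via (34.82,40.67): [(57.1881, 50.3425) (39.2264, 21.1548) (51.363, 0) (67, 0) (67, 48.4922)]  |A|=998.6107
8. canonical 5-gon: [(57.1881, 50.3425) (39.2264, 21.1548) (51.363, 0) (67, 0) (67, 48.4922)]
9. shoelace: 998.6107

Area of P3's cell: 998.6107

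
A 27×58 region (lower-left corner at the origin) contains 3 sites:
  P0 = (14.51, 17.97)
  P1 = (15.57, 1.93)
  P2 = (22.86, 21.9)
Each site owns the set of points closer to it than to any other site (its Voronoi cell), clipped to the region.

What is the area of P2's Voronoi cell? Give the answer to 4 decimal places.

Area of P2's cell: 717.7812

1. box [0,27]×[0,58]: [(0, 0) (27, 0) (27, 58) (0, 58)]
2. ⊥bis P2·P0 via (18.685,19.935): [(27, 2.2683) (27, 58) (0.7694, 58)]  |A|=730.939
3. ⊥bis P2·P1 via (19.215,11.915): [(23.1328, 10.4848) (27, 9.0731) (27, 58) (0.7694, 58)]  |A|=717.7812
4. canonical 4-gon: [(23.1328, 10.4848) (27, 9.0731) (27, 58) (0.7694, 58)]
5. shoelace: 717.7812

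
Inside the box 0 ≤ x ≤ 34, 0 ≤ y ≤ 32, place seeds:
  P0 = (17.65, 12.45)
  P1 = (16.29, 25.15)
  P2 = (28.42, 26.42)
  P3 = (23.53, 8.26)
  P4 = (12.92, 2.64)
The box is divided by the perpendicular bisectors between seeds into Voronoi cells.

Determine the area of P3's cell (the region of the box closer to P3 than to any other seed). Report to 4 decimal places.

1. box [0,34]×[0,32]: [(0, 0) (34, 0) (34, 32) (0, 32)]
2. ⊥bis P3·P0 via (20.59,10.355): [(13.2112, 0) (34, 0) (34, 29.1738)]  |A|=303.2445
3. ⊥bis P3·P1 via (19.91,16.705): [(27.404, 19.9173) (13.2112, 0) (34, 0) (34, 22.7448)]  |A|=282.0414
4. ⊥bis P3·P2 via (25.975,17.34): [(25.633, 17.4321) (13.2112, 0) (34, 0) (34, 15.1791)]  |A|=244.6977
5. ⊥bis P3·P4 via (18.225,5.45): [(25.633, 17.4321) (17.7431, 6.3598) (21.1118, 0) (34, 0) (34, 15.1791)]  |A|=219.5745
6. canonical 5-gon: [(25.633, 17.4321) (17.7431, 6.3598) (21.1118, 0) (34, 0) (34, 15.1791)]
7. shoelace: 219.5745

Area of P3's cell: 219.5745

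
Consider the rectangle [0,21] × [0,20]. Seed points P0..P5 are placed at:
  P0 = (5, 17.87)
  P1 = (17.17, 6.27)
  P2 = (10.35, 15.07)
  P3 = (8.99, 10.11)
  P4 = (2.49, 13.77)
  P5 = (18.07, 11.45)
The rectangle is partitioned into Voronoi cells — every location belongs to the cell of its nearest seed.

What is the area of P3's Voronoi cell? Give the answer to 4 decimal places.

1. box [0,21]×[0,20]: [(0, 0) (21, 0) (21, 20) (0, 20)]
2. ⊥bis P3·P0 via (6.995,13.99): [(0, 10.3933) (0, 0) (21, 0) (21, 20) (18.6836, 20)]  |A|=330.2564
3. ⊥bis P3·P1 via (13.08,8.19): [(18.6051, 19.9596) (0, 10.3933) (0, 0) (9.2353, 0)]  |A|=188.8513
4. ⊥bis P3·P2 via (9.67,12.59): [(14.5211, 11.2599) (6.1495, 13.5553) (0, 10.3933) (0, 0) (9.2353, 0)]  |A|=147.7487
5. ⊥bis P3·P4 via (5.74,11.94): [(14.5211, 11.2599) (6.5827, 13.4365) (0, 1.746) (0, 0) (9.2353, 0)]  |A|=118.2375
6. ⊥bis P3·P5 via (13.53,10.78): [(13.7132, 9.5388) (13.4144, 11.5633) (6.5827, 13.4365) (0, 1.746) (0, 0) (9.2353, 0)]  |A|=117.1626
7. canonical 6-gon: [(13.7132, 9.5388) (13.4144, 11.5633) (6.5827, 13.4365) (0, 1.746) (0, 0) (9.2353, 0)]
8. shoelace: 117.1626

Area of P3's cell: 117.1626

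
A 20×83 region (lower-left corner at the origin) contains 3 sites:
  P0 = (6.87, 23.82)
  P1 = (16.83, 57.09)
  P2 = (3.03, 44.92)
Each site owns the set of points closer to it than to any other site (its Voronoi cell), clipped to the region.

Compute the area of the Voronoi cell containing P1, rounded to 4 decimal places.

1. box [0,20]×[0,83]: [(0, 0) (20, 0) (20, 83) (0, 83)]
2. ⊥bis P1·P0 via (11.85,40.455): [(0, 44.0025) (20, 38.0151) (20, 83) (0, 83)]  |A|=839.8234
3. ⊥bis P1·P2 via (9.93,51.005): [(0, 62.265) (20, 39.5863) (20, 83) (0, 83)]  |A|=641.4875
4. canonical 4-gon: [(0, 62.265) (20, 39.5863) (20, 83) (0, 83)]
5. shoelace: 641.4875

Area of P1's cell: 641.4875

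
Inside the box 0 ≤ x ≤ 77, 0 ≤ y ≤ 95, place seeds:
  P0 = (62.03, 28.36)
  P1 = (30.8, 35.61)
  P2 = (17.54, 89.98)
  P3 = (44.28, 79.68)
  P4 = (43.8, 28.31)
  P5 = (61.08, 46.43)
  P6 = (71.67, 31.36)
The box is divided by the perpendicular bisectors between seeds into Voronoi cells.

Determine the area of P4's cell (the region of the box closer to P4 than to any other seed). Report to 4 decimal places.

Area of P4's cell: 908.4769

1. box [0,77]×[0,95]: [(0, 0) (77, 0) (77, 95) (0, 95)]
2. ⊥bis P4·P0 via (52.915,28.335): [(0, 0) (52.9927, 0) (52.7322, 95) (0, 95)]  |A|=5021.9314
3. ⊥bis P4·P1 via (37.3,31.96): [(19.3532, 0) (52.9927, 0) (52.8292, 59.6148)]  |A|=1002.7048
4. ⊥bis P4·P2 via (30.67,59.145): [(19.3532, 0) (52.9927, 0) (52.8292, 59.6148)]  |A|=1002.7048
5. ⊥bis P4·P3 via (44.04,53.995): [(49.6441, 53.9426) (19.3532, 0) (52.9927, 0) (52.8448, 53.9127)]  |A|=993.5796
6. ⊥bis P4·P5 via (52.44,37.37): [(44.5585, 44.8861) (19.3532, 0) (52.9927, 0) (52.8914, 36.9395)]  |A|=908.4769
7. ⊥bis P4·P6 via (57.735,29.835): [(44.5585, 44.8861) (19.3532, 0) (52.9927, 0) (52.8914, 36.9395)]  |A|=908.4769
8. canonical 4-gon: [(44.5585, 44.8861) (19.3532, 0) (52.9927, 0) (52.8914, 36.9395)]
9. shoelace: 908.4769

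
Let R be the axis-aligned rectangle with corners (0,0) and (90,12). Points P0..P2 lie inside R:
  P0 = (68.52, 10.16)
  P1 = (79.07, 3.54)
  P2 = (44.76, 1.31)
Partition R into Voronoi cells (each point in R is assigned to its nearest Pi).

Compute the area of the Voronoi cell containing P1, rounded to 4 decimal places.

Area of P1's cell: 200.8604

1. box [0,90]×[0,12]: [(0, 0) (90, 0) (90, 12) (0, 12)]
2. ⊥bis P1·P0 via (73.795,6.85): [(69.4967, 0) (90, 0) (90, 12) (77.0266, 12)]  |A|=200.8604
3. ⊥bis P1·P2 via (61.915,2.425): [(69.4967, 0) (90, 0) (90, 12) (77.0266, 12)]  |A|=200.8604
4. canonical 4-gon: [(69.4967, 0) (90, 0) (90, 12) (77.0266, 12)]
5. shoelace: 200.8604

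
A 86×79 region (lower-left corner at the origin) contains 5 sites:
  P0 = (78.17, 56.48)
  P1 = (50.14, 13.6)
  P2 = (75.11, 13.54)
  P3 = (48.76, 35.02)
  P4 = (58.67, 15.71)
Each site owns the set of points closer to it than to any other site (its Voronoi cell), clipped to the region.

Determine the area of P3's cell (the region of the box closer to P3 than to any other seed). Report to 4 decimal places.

1. box [0,86]×[0,79]: [(0, 0) (86, 0) (86, 79) (0, 79)]
2. ⊥bis P3·P0 via (63.465,45.75): [(0, 0) (86, 0) (86, 14.8668) (39.203, 79) (0, 79)]  |A|=5293.3788
3. ⊥bis P3·P1 via (49.45,24.31): [(0, 21.1241) (77.7777, 26.135) (39.203, 79) (0, 79)]  |A|=3286.959
4. ⊥bis P3·P2 via (61.935,24.28): [(0, 21.1241) (62.6529, 25.1606) (71.009, 35.4113) (39.203, 79) (0, 79)]  |A|=3213.5102
5. ⊥bis P3·P4 via (53.715,25.365): [(0, 21.1241) (51.9765, 24.4728) (69.368, 33.3982) (71.009, 35.4113) (39.203, 79) (0, 79)]  |A|=3171.8458
6. canonical 6-gon: [(0, 21.1241) (51.9765, 24.4728) (69.368, 33.3982) (71.009, 35.4113) (39.203, 79) (0, 79)]
7. shoelace: 3171.8458

Area of P3's cell: 3171.8458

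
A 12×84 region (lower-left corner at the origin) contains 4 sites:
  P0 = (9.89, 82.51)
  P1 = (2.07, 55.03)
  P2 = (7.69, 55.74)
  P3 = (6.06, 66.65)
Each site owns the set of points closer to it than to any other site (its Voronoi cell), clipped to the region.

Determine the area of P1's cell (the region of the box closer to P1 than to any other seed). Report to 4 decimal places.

1. box [0,12]×[0,84]: [(0, 0) (12, 0) (12, 84) (0, 84)]
2. ⊥bis P1·P0 via (5.98,68.77): [(0, 70.4717) (0, 0) (12, 0) (12, 67.0569)]  |A|=825.1717
3. ⊥bis P1·P2 via (4.88,55.385): [(3.0849, 69.5939) (0, 70.4717) (0, 0) (11.877, 0)]  |A|=521.9846
4. ⊥bis P1·P3 via (4.065,60.84): [(4.1966, 60.7948) (0, 62.2358) (0, 0) (11.877, 0)]  |A|=491.6191
5. canonical 4-gon: [(4.1966, 60.7948) (0, 62.2358) (0, 0) (11.877, 0)]
6. shoelace: 491.6191

Area of P1's cell: 491.6191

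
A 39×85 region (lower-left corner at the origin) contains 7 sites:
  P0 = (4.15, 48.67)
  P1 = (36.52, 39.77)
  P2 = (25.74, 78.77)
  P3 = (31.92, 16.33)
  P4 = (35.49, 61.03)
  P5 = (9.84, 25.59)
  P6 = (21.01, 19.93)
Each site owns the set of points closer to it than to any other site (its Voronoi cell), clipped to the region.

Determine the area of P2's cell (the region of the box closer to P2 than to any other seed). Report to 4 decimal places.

Area of P2's cell: 646.9789

1. box [0,39]×[0,85]: [(0, 0) (39, 0) (39, 85) (0, 85)]
2. ⊥bis P2·P0 via (14.945,63.72): [(0, 74.4397) (39, 46.4659) (39, 85) (0, 85)]  |A|=957.3405
3. ⊥bis P2·P1 via (31.13,59.27): [(0, 74.4397) (23.9254, 57.2786) (39, 61.4453) (39, 85) (0, 85)]  |A|=844.4361
4. ⊥bis P2·P3 via (28.83,47.55): [(0, 74.4397) (23.9254, 57.2786) (39, 61.4453) (39, 85) (0, 85)]  |A|=844.4361
5. ⊥bis P2·P4 via (30.615,69.9): [(0, 74.4397) (16.8649, 62.3429) (39, 74.5084) (39, 85) (0, 85)]  |A|=646.9789
6. ⊥bis P2·P5 via (17.79,52.18): [(0, 74.4397) (16.8649, 62.3429) (39, 74.5084) (39, 85) (0, 85)]  |A|=646.9789
7. ⊥bis P2·P6 via (23.375,49.35): [(0, 74.4397) (16.8649, 62.3429) (39, 74.5084) (39, 85) (0, 85)]  |A|=646.9789
8. canonical 5-gon: [(0, 74.4397) (16.8649, 62.3429) (39, 74.5084) (39, 85) (0, 85)]
9. shoelace: 646.9789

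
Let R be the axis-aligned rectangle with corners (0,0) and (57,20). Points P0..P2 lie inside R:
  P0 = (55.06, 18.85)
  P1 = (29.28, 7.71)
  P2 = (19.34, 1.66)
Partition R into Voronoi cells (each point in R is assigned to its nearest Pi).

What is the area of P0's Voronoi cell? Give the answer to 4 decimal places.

Area of P0's cell: 268.2531

1. box [0,57]×[0,20]: [(0, 0) (57, 0) (57, 20) (0, 20)]
2. ⊥bis P0·P1 via (42.17,13.28): [(47.9085, 0) (57, 0) (57, 20) (39.2662, 20)]  |A|=268.2531
3. ⊥bis P0·P2 via (37.2,10.255): [(47.9085, 0) (57, 0) (57, 20) (39.2662, 20)]  |A|=268.2531
4. canonical 4-gon: [(47.9085, 0) (57, 0) (57, 20) (39.2662, 20)]
5. shoelace: 268.2531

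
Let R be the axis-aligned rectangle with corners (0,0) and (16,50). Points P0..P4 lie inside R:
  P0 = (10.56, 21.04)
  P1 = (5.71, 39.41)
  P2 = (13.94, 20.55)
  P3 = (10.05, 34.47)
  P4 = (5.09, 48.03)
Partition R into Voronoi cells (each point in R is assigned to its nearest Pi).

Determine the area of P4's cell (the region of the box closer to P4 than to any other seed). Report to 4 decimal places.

1. box [0,16]×[0,50]: [(0, 0) (16, 0) (16, 50) (0, 50)]
2. ⊥bis P4·P0 via (7.825,34.535): [(0, 32.9491) (16, 36.1918) (16, 50) (0, 50)]  |A|=246.8725
3. ⊥bis P4·P1 via (5.4,43.72): [(0, 43.3316) (16, 44.4824) (16, 50) (0, 50)]  |A|=97.4879
4. ⊥bis P4·P2 via (9.515,34.29): [(0, 43.3316) (16, 44.4824) (16, 50) (0, 50)]  |A|=97.4879
5. ⊥bis P4·P3 via (7.57,41.25): [(0, 43.3316) (16, 44.4824) (16, 50) (0, 50)]  |A|=97.4879
6. canonical 4-gon: [(0, 43.3316) (16, 44.4824) (16, 50) (0, 50)]
7. shoelace: 97.4879

Area of P4's cell: 97.4879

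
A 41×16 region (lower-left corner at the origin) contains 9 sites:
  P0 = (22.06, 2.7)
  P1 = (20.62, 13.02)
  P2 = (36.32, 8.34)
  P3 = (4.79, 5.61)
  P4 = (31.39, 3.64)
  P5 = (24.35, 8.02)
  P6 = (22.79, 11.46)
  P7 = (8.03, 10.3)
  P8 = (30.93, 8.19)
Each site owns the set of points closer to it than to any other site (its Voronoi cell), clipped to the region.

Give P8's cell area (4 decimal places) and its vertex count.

1. box [0,41]×[0,16]: [(0, 0) (41, 0) (41, 16) (0, 16)]
2. ⊥bis P8·P0 via (26.495,5.445): [(29.8651, 0) (41, 0) (41, 16) (19.9621, 16)]  |A|=257.3823
3. ⊥bis P8·P1 via (25.775,10.605): [(24.7093, 8.3301) (29.8651, 0) (41, 0) (41, 16) (28.3024, 16)]  |A|=225.3976
4. ⊥bis P8·P2 via (33.625,8.265): [(24.7093, 8.3301) (29.8651, 0) (33.855, 0) (33.4097, 16) (28.3024, 16)]  |A|=107.5156
5. ⊥bis P8·P3 via (17.86,6.9): [(24.7093, 8.3301) (29.8651, 0) (33.855, 0) (33.4097, 16) (28.3024, 16)]  |A|=107.5156
6. ⊥bis P8·P4 via (31.16,5.915): [(24.7093, 8.3301) (26.4959, 5.4435) (33.6833, 6.1701) (33.4097, 16) (28.3024, 16)]  |A|=74.4205
7. ⊥bis P8·P5 via (27.64,8.105): [(27.4813, 14.2472) (27.7056, 5.5658) (33.6833, 6.1701) (33.4097, 16) (28.3024, 16)]  |A|=59.869
8. ⊥bis P8·P6 via (26.86,9.825): [(27.5511, 11.5454) (27.7056, 5.5658) (33.6833, 6.1701) (33.4097, 16) (29.3406, 16)]  |A|=56.3862
9. ⊥bis P8·P7 via (19.48,9.245): [(27.5511, 11.5454) (27.7056, 5.5658) (33.6833, 6.1701) (33.4097, 16) (29.3406, 16)]  |A|=56.3862
10. canonical 5-gon: [(27.5511, 11.5454) (27.7056, 5.5658) (33.6833, 6.1701) (33.4097, 16) (29.3406, 16)]
11. shoelace: 56.3862

Area of P8's cell: 56.3862 (5 vertices)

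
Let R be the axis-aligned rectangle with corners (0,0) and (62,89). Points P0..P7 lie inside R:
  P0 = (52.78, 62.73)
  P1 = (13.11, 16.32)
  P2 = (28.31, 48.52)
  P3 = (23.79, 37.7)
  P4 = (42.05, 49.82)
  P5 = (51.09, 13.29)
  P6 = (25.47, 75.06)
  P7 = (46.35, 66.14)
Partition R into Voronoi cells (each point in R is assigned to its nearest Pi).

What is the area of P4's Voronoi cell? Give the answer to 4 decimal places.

1. box [0,62]×[0,89]: [(0, 0) (62, 0) (62, 89) (0, 89)]
2. ⊥bis P4·P0 via (47.415,56.275): [(0, 0) (62, 0) (62, 44.1528) (8.0413, 89) (0, 89)]  |A|=4308.053
3. ⊥bis P4·P1 via (27.58,33.07): [(0, 56.8958) (62, 3.3352) (62, 44.1528) (8.0413, 89) (0, 89)]  |A|=2440.8902
4. ⊥bis P4·P2 via (35.18,49.17): [(37.5154, 24.487) (62, 3.3352) (62, 44.1528) (33.4061, 67.9183)]  |A|=1071.8073
5. ⊥bis P4·P3 via (32.92,43.76): [(36.1527, 38.8897) (56.7299, 7.8879) (62, 3.3352) (62, 44.1528) (33.4061, 67.9183)]  |A|=944.7468
6. ⊥bis P4·P5 via (46.57,31.555): [(36.1527, 38.8897) (41.8039, 30.3755) (62, 35.3734) (62, 44.1528) (33.4061, 67.9183)]  |A|=595.9446
7. ⊥bis P4·P6 via (33.76,62.44): [(33.9148, 62.5417) (36.1527, 38.8897) (41.8039, 30.3755) (62, 35.3734) (62, 44.1528) (37.2439, 64.7286)]  |A|=586.4388
8. ⊥bis P4·P7 via (44.2,57.98): [(34.0945, 60.6426) (36.1527, 38.8897) (41.8039, 30.3755) (62, 35.3734) (62, 44.1528) (45.9037, 57.5311)]  |A|=554.0556
9. canonical 6-gon: [(34.0945, 60.6426) (36.1527, 38.8897) (41.8039, 30.3755) (62, 35.3734) (62, 44.1528) (45.9037, 57.5311)]
10. shoelace: 554.0556

Area of P4's cell: 554.0556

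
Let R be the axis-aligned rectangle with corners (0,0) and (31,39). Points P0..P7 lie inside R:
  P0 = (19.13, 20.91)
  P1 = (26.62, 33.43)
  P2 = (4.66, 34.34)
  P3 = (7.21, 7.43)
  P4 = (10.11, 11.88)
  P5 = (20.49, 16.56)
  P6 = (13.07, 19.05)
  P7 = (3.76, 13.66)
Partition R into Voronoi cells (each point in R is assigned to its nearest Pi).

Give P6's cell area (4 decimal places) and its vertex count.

1. box [0,31]×[0,39]: [(0, 0) (31, 0) (31, 39) (0, 39)]
2. ⊥bis P6·P0 via (16.1,19.98): [(0, 0) (22.2325, 0) (10.2622, 39) (0, 39)]  |A|=633.6457
3. ⊥bis P6·P1 via (19.845,26.24): [(0, 0) (22.2325, 0) (11.873, 33.7519) (6.3034, 39) (0, 39)]  |A|=623.2576
4. ⊥bis P6·P2 via (8.865,26.695): [(0, 21.819) (0, 0) (22.2325, 0) (13.2916, 29.1298)]  |A|=468.8187
5. ⊥bis P6·P3 via (10.14,13.24): [(0, 21.819) (0, 18.3536) (19.639, 8.4496) (13.2916, 29.1298)]  |A|=194.6671
6. ⊥bis P6·P4 via (11.59,15.465): [(0, 21.819) (0, 20.2497) (18.3412, 12.6779) (13.2916, 29.1298)]  |A|=142.186
7. ⊥bis P6·P5 via (16.78,17.805): [(0, 21.819) (0, 20.2497) (15.4588, 13.8678) (16.7735, 17.7857) (13.2916, 29.1298)]  |A|=135.7572
8. ⊥bis P6·P7 via (8.415,16.355): [(3.9832, 24.0099) (8.0949, 16.9079) (15.4588, 13.8678) (16.7735, 17.7857) (13.2916, 29.1298)]  |A|=110.7572
9. canonical 5-gon: [(3.9832, 24.0099) (8.0949, 16.9079) (15.4588, 13.8678) (16.7735, 17.7857) (13.2916, 29.1298)]
10. shoelace: 110.7572

Area of P6's cell: 110.7572 (5 vertices)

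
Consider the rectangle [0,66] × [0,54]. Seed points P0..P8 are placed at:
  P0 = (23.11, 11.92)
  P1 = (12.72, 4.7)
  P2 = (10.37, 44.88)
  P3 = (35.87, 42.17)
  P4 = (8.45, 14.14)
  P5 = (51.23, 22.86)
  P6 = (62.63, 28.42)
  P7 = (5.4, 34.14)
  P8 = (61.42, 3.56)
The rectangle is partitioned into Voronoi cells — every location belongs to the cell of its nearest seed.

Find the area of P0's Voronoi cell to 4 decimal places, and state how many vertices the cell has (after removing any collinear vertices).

1. box [0,66]×[0,54]: [(0, 0) (66, 0) (66, 54) (0, 54)]
2. ⊥bis P0·P1 via (17.915,8.31): [(0, 34.0907) (23.6896, 0) (66, 0) (66, 54) (0, 54)]  |A|=3160.202
3. ⊥bis P0·P2 via (16.74,28.4): [(6.6615, 24.5044) (23.6896, 0) (66, 0) (66, 47.4404)]  |A|=1925.9158
4. ⊥bis P0·P3 via (29.49,27.045): [(21.717, 30.3238) (6.6615, 24.5044) (23.6896, 0) (66, 0) (66, 11.6444)]  |A|=1133.3394
5. ⊥bis P0·P4 via (15.78,13.03): [(21.717, 30.3238) (18.1925, 28.9614) (15.5751, 11.6772) (23.6896, 0) (66, 0) (66, 11.6444)]  |A|=1039.52
6. ⊥bis P0·P5 via (37.17,17.39): [(34.1841, 25.0649) (21.717, 30.3238) (18.1925, 28.9614) (15.5751, 11.6772) (23.6896, 0) (43.9355, 0)]  |A|=577.7586
7. ⊥bis P0·P6 via (42.87,20.17): [(34.1841, 25.0649) (21.717, 30.3238) (18.1925, 28.9614) (15.5751, 11.6772) (23.6896, 0) (43.9355, 0)]  |A|=577.7586
8. ⊥bis P0·P7 via (14.255,23.03): [(34.1841, 25.0649) (22.8216, 29.8578) (17.7115, 25.7849) (15.5751, 11.6772) (23.6896, 0) (43.9355, 0)]  |A|=569.0486
9. ⊥bis P0·P8 via (42.265,7.74): [(41.7832, 5.5322) (34.1841, 25.0649) (22.8216, 29.8578) (17.7115, 25.7849) (15.5751, 11.6772) (23.6896, 0) (40.576, 0)]  |A|=559.7557
10. canonical 7-gon: [(41.7832, 5.5322) (34.1841, 25.0649) (22.8216, 29.8578) (17.7115, 25.7849) (15.5751, 11.6772) (23.6896, 0) (40.576, 0)]
11. shoelace: 559.7557

Area of P0's cell: 559.7557 (7 vertices)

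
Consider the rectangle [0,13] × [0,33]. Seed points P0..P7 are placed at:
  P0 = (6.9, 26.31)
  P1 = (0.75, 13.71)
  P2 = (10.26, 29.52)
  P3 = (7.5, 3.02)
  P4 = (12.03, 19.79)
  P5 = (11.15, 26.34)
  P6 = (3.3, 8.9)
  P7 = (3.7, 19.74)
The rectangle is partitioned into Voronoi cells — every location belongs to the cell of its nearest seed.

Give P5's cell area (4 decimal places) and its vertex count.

1. box [0,13]×[0,33]: [(0, 0) (13, 0) (13, 33) (0, 33)]
2. ⊥bis P5·P0 via (9.025,26.325): [(9.2108, 0) (13, 0) (13, 33) (8.9779, 33)]  |A|=128.8864
3. ⊥bis P5·P1 via (5.95,20.025): [(9.0877, 17.4413) (13, 14.2198) (13, 33) (8.9779, 33)]  |A|=68.0263
4. ⊥bis P5·P2 via (10.705,27.93): [(9.017, 27.4576) (9.0877, 17.4413) (13, 14.2198) (13, 28.5723)]  |A|=48.0625
5. ⊥bis P5·P3 via (9.325,14.68): [(9.017, 27.4576) (9.0877, 17.4413) (13, 14.2198) (13, 28.5723)]  |A|=48.0625
6. ⊥bis P5·P4 via (11.59,23.065): [(9.017, 27.4576) (9.0504, 22.7238) (13, 23.2544) (13, 28.5723)]  |A|=19.9476
7. ⊥bis P5·P6 via (7.225,17.62): [(9.017, 27.4576) (9.0504, 22.7238) (13, 23.2544) (13, 28.5723)]  |A|=19.9476
8. ⊥bis P5·P7 via (7.425,23.04): [(9.017, 27.4576) (9.0504, 22.7238) (13, 23.2544) (13, 28.5723)]  |A|=19.9476
9. canonical 4-gon: [(9.017, 27.4576) (9.0504, 22.7238) (13, 23.2544) (13, 28.5723)]
10. shoelace: 19.9476

Area of P5's cell: 19.9476 (4 vertices)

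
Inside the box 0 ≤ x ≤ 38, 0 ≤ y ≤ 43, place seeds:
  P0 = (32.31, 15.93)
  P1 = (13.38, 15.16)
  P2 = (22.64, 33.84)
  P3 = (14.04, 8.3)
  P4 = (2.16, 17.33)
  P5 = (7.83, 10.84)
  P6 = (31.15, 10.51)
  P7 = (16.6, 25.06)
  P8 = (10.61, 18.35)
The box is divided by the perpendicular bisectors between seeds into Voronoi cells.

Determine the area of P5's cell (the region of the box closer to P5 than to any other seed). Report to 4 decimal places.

Area of P5's cell: 128.6146

1. box [0,38]×[0,43]: [(0, 0) (38, 0) (38, 43) (0, 43)]
2. ⊥bis P5·P0 via (20.07,13.385): [(0, 0) (22.8531, 0) (13.9123, 43) (0, 43)]  |A|=790.4557
3. ⊥bis P5·P1 via (10.605,13): [(0, 26.6245) (0, 0) (20.7239, 0)]  |A|=275.8818
4. ⊥bis P5·P2 via (15.235,22.34): [(0, 26.6245) (0, 0) (20.7239, 0)]  |A|=275.8818
5. ⊥bis P5·P3 via (10.935,9.57): [(11.741, 11.5406) (0, 26.6245) (0, 0) (7.0207, 0)]  |A|=196.8104
6. ⊥bis P5·P4 via (4.995,14.085): [(11.741, 11.5406) (7.8315, 16.5631) (0, 9.7211) (0, 0) (7.0207, 0)]  |A|=130.6207
7. ⊥bis P5·P6 via (19.49,10.675): [(11.741, 11.5406) (7.8315, 16.5631) (0, 9.7211) (0, 0) (7.0207, 0)]  |A|=130.6207
8. ⊥bis P5·P7 via (12.215,17.95): [(11.741, 11.5406) (7.8315, 16.5631) (0, 9.7211) (0, 0) (7.0207, 0)]  |A|=130.6207
9. ⊥bis P5·P8 via (9.22,14.595): [(11.741, 11.5406) (9.4216, 14.5204) (6.6624, 15.5417) (0, 9.7211) (0, 0) (7.0207, 0)]  |A|=128.6146
10. canonical 6-gon: [(11.741, 11.5406) (9.4216, 14.5204) (6.6624, 15.5417) (0, 9.7211) (0, 0) (7.0207, 0)]
11. shoelace: 128.6146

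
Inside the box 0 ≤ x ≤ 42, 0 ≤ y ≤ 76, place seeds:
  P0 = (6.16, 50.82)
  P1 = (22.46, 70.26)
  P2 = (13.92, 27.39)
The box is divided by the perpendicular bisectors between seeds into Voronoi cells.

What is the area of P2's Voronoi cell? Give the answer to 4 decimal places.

1. box [0,42]×[0,76]: [(0, 0) (42, 0) (42, 76) (0, 76)]
2. ⊥bis P2·P0 via (10.04,39.105): [(0, 35.7798) (0, 0) (42, 0) (42, 49.6901)]  |A|=1794.8677
3. ⊥bis P2·P1 via (18.19,48.825): [(31.4265, 46.1882) (0, 35.7798) (0, 0) (42, 0) (42, 44.0819)]  |A|=1765.2183
4. canonical 5-gon: [(31.4265, 46.1882) (0, 35.7798) (0, 0) (42, 0) (42, 44.0819)]
5. shoelace: 1765.2183

Area of P2's cell: 1765.2183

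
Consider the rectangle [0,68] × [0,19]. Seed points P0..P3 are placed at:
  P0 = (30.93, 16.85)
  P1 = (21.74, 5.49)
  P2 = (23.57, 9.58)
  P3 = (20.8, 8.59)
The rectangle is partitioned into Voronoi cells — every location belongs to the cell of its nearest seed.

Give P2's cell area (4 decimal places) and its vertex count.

Area of P2's cell: 116.1051 (5 vertices)

1. box [0,68]×[0,19]: [(0, 0) (68, 0) (68, 19) (0, 19)]
2. ⊥bis P2·P0 via (27.25,13.215): [(0, 0) (40.3034, 0) (21.5357, 19) (0, 19)]  |A|=587.4719
3. ⊥bis P2·P1 via (22.655,7.535): [(0, 17.6716) (39.4955, 0) (40.3034, 0) (21.5357, 19) (0, 19)]  |A|=238.4976
4. ⊥bis P2·P3 via (22.185,9.085): [(22.755, 7.4903) (39.4955, 0) (40.3034, 0) (21.5357, 19) (18.6414, 19)]  |A|=116.1051
5. canonical 5-gon: [(22.755, 7.4903) (39.4955, 0) (40.3034, 0) (21.5357, 19) (18.6414, 19)]
6. shoelace: 116.1051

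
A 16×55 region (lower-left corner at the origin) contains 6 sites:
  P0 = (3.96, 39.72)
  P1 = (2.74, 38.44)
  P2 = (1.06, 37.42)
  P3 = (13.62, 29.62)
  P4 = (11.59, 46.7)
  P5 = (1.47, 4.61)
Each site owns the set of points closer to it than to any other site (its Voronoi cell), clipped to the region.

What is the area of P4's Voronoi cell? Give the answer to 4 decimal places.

Area of P4's cell: 184.7887

1. box [0,16]×[0,55]: [(0, 0) (16, 0) (16, 55) (0, 55)]
2. ⊥bis P4·P0 via (7.775,43.21): [(0, 51.709) (16, 34.2191) (16, 55) (0, 55)]  |A|=192.5752
3. ⊥bis P4·P1 via (7.165,42.57): [(0, 51.709) (16, 34.2191) (16, 55) (0, 55)]  |A|=192.5752
4. ⊥bis P4·P2 via (6.325,42.06): [(0, 51.709) (16, 34.2191) (16, 55) (0, 55)]  |A|=192.5752
5. ⊥bis P4·P3 via (12.605,38.16): [(0, 51.709) (12.4154, 38.1375) (16, 38.5635) (16, 55) (0, 55)]  |A|=184.7887
6. ⊥bis P4·P5 via (6.53,25.655): [(0, 51.709) (12.4154, 38.1375) (16, 38.5635) (16, 55) (0, 55)]  |A|=184.7887
7. canonical 5-gon: [(0, 51.709) (12.4154, 38.1375) (16, 38.5635) (16, 55) (0, 55)]
8. shoelace: 184.7887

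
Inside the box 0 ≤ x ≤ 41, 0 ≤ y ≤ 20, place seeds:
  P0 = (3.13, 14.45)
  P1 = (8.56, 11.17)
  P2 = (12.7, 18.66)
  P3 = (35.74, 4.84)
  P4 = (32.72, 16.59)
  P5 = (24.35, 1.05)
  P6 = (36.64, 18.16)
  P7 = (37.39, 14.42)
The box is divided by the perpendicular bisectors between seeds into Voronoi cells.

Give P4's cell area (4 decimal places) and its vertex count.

Area of P4's cell: 113.7934 (6 vertices)

1. box [0,41]×[0,20]: [(0, 0) (41, 0) (41, 20) (0, 20)]
2. ⊥bis P4·P0 via (17.925,15.52): [(19.0474, 0) (41, 0) (41, 20) (17.601, 20)]  |A|=453.5157
3. ⊥bis P4·P1 via (20.64,13.88): [(23.7538, 0) (41, 0) (41, 20) (19.2671, 20)]  |A|=389.7914
4. ⊥bis P4·P2 via (22.71,17.625): [(21.7919, 8.7454) (23.7538, 0) (41, 0) (41, 20) (22.9556, 20)]  |A|=369.035
5. ⊥bis P4·P3 via (34.23,10.715): [(21.7919, 8.7454) (22.0522, 7.585) (41, 12.455) (41, 20) (22.9556, 20)]  |A|=185.6307
6. ⊥bis P4·P5 via (28.535,8.82): [(22.1549, 12.2564) (27.993, 9.1119) (41, 12.455) (41, 20) (22.9556, 20)]  |A|=171.1659
7. ⊥bis P4·P6 via (34.68,17.375): [(22.1549, 12.2564) (27.993, 9.1119) (37.0564, 11.4415) (33.6287, 20) (22.9556, 20)]  |A|=124.7449
8. ⊥bis P4·P7 via (35.055,15.505): [(22.1549, 12.2564) (27.993, 9.1119) (32.6393, 10.3061) (35.2558, 15.9372) (33.6287, 20) (22.9556, 20)]  |A|=113.7934
9. canonical 6-gon: [(22.1549, 12.2564) (27.993, 9.1119) (32.6393, 10.3061) (35.2558, 15.9372) (33.6287, 20) (22.9556, 20)]
10. shoelace: 113.7934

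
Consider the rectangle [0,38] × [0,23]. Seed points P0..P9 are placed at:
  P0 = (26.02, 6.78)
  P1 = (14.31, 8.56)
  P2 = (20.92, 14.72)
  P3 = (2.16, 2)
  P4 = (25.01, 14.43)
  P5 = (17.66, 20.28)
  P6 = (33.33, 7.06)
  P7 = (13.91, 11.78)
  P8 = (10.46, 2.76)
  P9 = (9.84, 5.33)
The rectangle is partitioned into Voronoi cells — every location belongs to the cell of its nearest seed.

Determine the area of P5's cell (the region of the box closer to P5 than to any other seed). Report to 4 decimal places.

1. box [0,38]×[0,23]: [(0, 0) (38, 0) (38, 23) (0, 23)]
2. ⊥bis P5·P0 via (21.84,13.53): [(0, 0.0054) (37.1325, 23) (0, 23)]  |A|=426.9235
3. ⊥bis P5·P1 via (15.985,14.42): [(0, 18.9891) (20.9743, 12.9939) (37.1325, 23) (0, 23)]  |A|=227.8388
4. ⊥bis P5·P2 via (19.29,17.5): [(0, 18.9891) (14.6754, 14.7943) (28.6704, 23) (0, 23)]  |A|=147.0607
5. ⊥bis P5·P3 via (9.91,11.14): [(0, 19.5429) (0.9853, 18.7075) (14.6754, 14.7943) (28.6704, 23) (0, 23)]  |A|=146.7879
6. ⊥bis P5·P4 via (21.335,17.355): [(0, 19.5429) (0.9853, 18.7075) (14.6754, 14.7943) (23.3408, 19.8751) (25.828, 23) (0, 23)]  |A|=142.3468
7. ⊥bis P5·P6 via (25.495,13.67): [(0, 19.5429) (0.9853, 18.7075) (14.6754, 14.7943) (23.3408, 19.8751) (25.828, 23) (0, 23)]  |A|=142.3468
8. ⊥bis P5·P7 via (15.785,16.03): [(0, 22.994) (16.3544, 15.7788) (23.3408, 19.8751) (25.828, 23) (0, 23)]  |A|=99.1257
9. ⊥bis P5·P8 via (14.06,11.52): [(0, 22.994) (16.3544, 15.7788) (23.3408, 19.8751) (25.828, 23) (0, 23)]  |A|=99.1257
10. ⊥bis P5·P9 via (13.75,12.805): [(0, 22.994) (16.3544, 15.7788) (23.3408, 19.8751) (25.828, 23) (0, 23)]  |A|=99.1257
11. canonical 5-gon: [(0, 22.994) (16.3544, 15.7788) (23.3408, 19.8751) (25.828, 23) (0, 23)]
12. shoelace: 99.1257

Area of P5's cell: 99.1257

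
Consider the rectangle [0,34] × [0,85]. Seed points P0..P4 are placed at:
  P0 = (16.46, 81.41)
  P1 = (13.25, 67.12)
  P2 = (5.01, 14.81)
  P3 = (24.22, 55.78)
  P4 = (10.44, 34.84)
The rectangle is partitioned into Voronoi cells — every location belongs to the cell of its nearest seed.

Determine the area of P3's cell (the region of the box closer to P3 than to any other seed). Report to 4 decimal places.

Area of P3's cell: 530.3042

1. box [0,34]×[0,85]: [(0, 0) (34, 0) (34, 85) (0, 85)]
2. ⊥bis P3·P0 via (20.34,68.595): [(0, 62.4367) (0, 0) (34, 0) (34, 72.7308)]  |A|=2297.8474
3. ⊥bis P3·P1 via (18.735,61.45): [(28.7546, 71.1427) (0, 43.3263) (0, 0) (34, 0) (34, 72.7308)]  |A|=2023.0918
4. ⊥bis P3·P2 via (14.615,35.295): [(28.7546, 71.1427) (0, 43.3263) (0, 42.1477) (34, 26.2058) (34, 72.7308)]  |A|=861.0832
5. ⊥bis P3·P4 via (17.33,45.31): [(28.7546, 71.1427) (8.2366, 51.2941) (34, 34.34) (34, 72.7308)]  |A|=530.3042
6. canonical 4-gon: [(28.7546, 71.1427) (8.2366, 51.2941) (34, 34.34) (34, 72.7308)]
7. shoelace: 530.3042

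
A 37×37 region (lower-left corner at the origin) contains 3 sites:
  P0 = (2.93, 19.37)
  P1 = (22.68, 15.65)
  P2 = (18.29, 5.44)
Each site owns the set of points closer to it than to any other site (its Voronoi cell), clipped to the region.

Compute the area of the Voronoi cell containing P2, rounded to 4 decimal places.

Area of P2's cell: 308.3064

1. box [0,37]×[0,37]: [(0, 0) (37, 0) (37, 37) (0, 37)]
2. ⊥bis P2·P0 via (10.61,12.405): [(0, 0.7058) (0, 0) (37, 0) (37, 37) (32.9152, 37)]  |A|=771.6843
3. ⊥bis P2·P1 via (20.485,10.545): [(12.1668, 14.1216) (0, 0.7058) (0, 0) (37, 0) (37, 3.444)]  |A|=308.3064
4. canonical 5-gon: [(12.1668, 14.1216) (0, 0.7058) (0, 0) (37, 0) (37, 3.444)]
5. shoelace: 308.3064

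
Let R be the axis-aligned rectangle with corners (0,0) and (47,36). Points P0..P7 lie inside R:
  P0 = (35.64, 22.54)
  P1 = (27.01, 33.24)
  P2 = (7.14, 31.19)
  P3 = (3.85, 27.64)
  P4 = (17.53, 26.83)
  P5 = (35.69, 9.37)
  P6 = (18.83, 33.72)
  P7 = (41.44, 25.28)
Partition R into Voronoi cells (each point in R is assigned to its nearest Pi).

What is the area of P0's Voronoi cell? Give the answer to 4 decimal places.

Area of P0's cell: 162.2627

1. box [0,47]×[0,36]: [(0, 0) (47, 0) (47, 36) (0, 36)]
2. ⊥bis P0·P1 via (31.325,27.89): [(0, 2.6251) (0, 0) (47, 0) (47, 36) (41.3803, 36)]  |A|=1001.4682
3. ⊥bis P0·P2 via (21.39,26.865): [(18.5816, 17.6119) (13.2362, 0) (47, 0) (47, 36) (41.3803, 36)]  |A|=860.5214
4. ⊥bis P0·P3 via (19.745,25.09): [(18.5816, 17.6119) (18.5046, 17.3582) (15.7199, 0) (47, 0) (47, 36) (41.3803, 36)]  |A|=838.9657
5. ⊥bis P0·P4 via (26.585,24.685): [(26.404, 23.921) (20.7375, 0) (47, 0) (47, 36) (41.3803, 36)]  |A|=718.7811
6. ⊥bis P0·P5 via (35.665,15.955): [(26.404, 23.921) (24.507, 15.9126) (47, 15.998) (47, 36) (41.3803, 36)]  |A|=329.9058
7. ⊥bis P0·P6 via (27.235,28.13): [(26.404, 23.921) (24.507, 15.9126) (47, 15.998) (47, 36) (41.3803, 36)]  |A|=329.9058
8. ⊥bis P0·P7 via (38.54,23.91): [(35.1879, 31.0056) (26.404, 23.921) (24.507, 15.9126) (42.2862, 15.9801)]  |A|=162.2627
9. canonical 4-gon: [(35.1879, 31.0056) (26.404, 23.921) (24.507, 15.9126) (42.2862, 15.9801)]
10. shoelace: 162.2627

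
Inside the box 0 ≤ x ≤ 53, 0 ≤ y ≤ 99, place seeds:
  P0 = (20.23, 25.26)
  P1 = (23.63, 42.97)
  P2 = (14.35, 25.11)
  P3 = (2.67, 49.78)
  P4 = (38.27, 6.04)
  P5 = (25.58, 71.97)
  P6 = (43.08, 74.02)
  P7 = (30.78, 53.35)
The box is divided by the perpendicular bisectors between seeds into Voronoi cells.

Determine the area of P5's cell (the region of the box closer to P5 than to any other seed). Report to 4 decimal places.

1. box [0,53]×[0,99]: [(0, 0) (53, 0) (53, 99) (0, 99)]
2. ⊥bis P5·P0 via (22.905,48.615): [(0, 51.2385) (53, 45.168) (53, 99) (0, 99)]  |A|=2692.2282
3. ⊥bis P5·P1 via (24.605,57.47): [(0, 59.1245) (53, 55.5607) (53, 99) (0, 99)]  |A|=2207.8434
4. ⊥bis P5·P2 via (19.965,48.54): [(0, 59.1245) (53, 55.5607) (53, 99) (0, 99)]  |A|=2207.8434
5. ⊥bis P5·P3 via (14.125,60.875): [(0, 75.4583) (16.9227, 57.9866) (53, 55.5607) (53, 99) (0, 99)]  |A|=2069.6374
6. ⊥bis P5·P4 via (31.925,39.005): [(0, 75.4583) (16.9227, 57.9866) (53, 55.5607) (53, 99) (0, 99)]  |A|=2069.6374
7. ⊥bis P5·P6 via (34.33,72.995): [(0, 75.4583) (16.9227, 57.9866) (36.2403, 56.6876) (31.2837, 99) (0, 99)]  |A|=1246.1882
8. ⊥bis P5·P7 via (28.18,62.66): [(0, 75.4583) (15.7566, 59.1905) (35.3075, 64.6505) (31.2837, 99) (0, 99)]  |A|=1154.9296
9. canonical 5-gon: [(0, 75.4583) (15.7566, 59.1905) (35.3075, 64.6505) (31.2837, 99) (0, 99)]
10. shoelace: 1154.9296

Area of P5's cell: 1154.9296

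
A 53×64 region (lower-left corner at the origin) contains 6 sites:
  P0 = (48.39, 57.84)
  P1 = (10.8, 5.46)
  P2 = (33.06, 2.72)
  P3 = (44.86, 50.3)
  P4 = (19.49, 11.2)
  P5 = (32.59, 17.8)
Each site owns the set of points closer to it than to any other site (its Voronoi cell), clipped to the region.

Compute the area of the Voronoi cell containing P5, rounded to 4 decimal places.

1. box [0,53]×[0,64]: [(0, 0) (53, 0) (53, 64) (0, 64)]
2. ⊥bis P5·P0 via (40.49,37.82): [(0, 53.7976) (0, 0) (53, 0) (53, 32.8835)]  |A|=2297.0481
3. ⊥bis P5·P1 via (21.695,11.63): [(0, 53.7976) (0, 49.9391) (28.2812, 0) (53, 0) (53, 32.8835)]  |A|=1590.8785
4. ⊥bis P5·P2 via (32.825,10.26): [(0, 53.7976) (0, 49.9391) (22.6504, 9.9429) (53, 10.8888) (53, 32.8835)]  |A|=1302.7554
5. ⊥bis P5·P3 via (38.725,34.05): [(0.914, 48.3251) (22.6504, 9.9429) (53, 10.8888) (53, 28.6606)]  |A|=1055.5539
6. ⊥bis P5·P4 via (26.04,14.5): [(10.8973, 44.556) (28.2481, 10.1173) (53, 10.8888) (53, 28.6606)]  |A|=807.0266
7. canonical 4-gon: [(10.8973, 44.556) (28.2481, 10.1173) (53, 10.8888) (53, 28.6606)]
8. shoelace: 807.0266

Area of P5's cell: 807.0266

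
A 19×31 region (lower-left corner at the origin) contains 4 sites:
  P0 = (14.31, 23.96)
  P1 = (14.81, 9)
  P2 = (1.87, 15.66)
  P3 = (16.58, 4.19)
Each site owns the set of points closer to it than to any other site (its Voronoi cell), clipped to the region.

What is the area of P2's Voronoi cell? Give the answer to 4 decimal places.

1. box [0,19]×[0,31]: [(0, 0) (19, 0) (19, 31) (0, 31)]
2. ⊥bis P2·P0 via (8.09,19.81): [(0, 0) (19, 0) (19, 3.4581) (0.624, 31) (0, 31)]  |A|=335.9455
3. ⊥bis P2·P1 via (8.34,12.33): [(0, 0) (1.994, 0) (10.4045, 16.3411) (0.624, 31) (0, 31)]  |A|=182.1343
4. ⊥bis P2·P3 via (9.225,9.925): [(0, 0) (1.4861, 0) (2.9802, 1.9162) (10.4045, 16.3411) (0.624, 31) (0, 31)]  |A|=181.6477
5. canonical 6-gon: [(0, 0) (1.4861, 0) (2.9802, 1.9162) (10.4045, 16.3411) (0.624, 31) (0, 31)]
6. shoelace: 181.6477

Area of P2's cell: 181.6477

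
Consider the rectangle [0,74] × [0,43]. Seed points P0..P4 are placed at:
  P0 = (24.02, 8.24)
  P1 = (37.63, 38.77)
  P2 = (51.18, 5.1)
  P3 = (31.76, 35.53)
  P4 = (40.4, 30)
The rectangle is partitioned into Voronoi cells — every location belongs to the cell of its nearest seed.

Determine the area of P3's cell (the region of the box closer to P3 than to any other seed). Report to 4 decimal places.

1. box [0,74]×[0,43]: [(0, 0) (74, 0) (74, 43) (0, 43)]
2. ⊥bis P3·P0 via (27.89,21.885): [(0, 29.7952) (74, 8.8073) (74, 43) (0, 43)]  |A|=1753.7098
3. ⊥bis P3·P1 via (34.695,37.15): [(0, 29.7952) (45.9475, 16.7635) (31.466, 43) (0, 43)]  |A|=716.1434
4. ⊥bis P3·P2 via (41.47,20.315): [(0, 29.7952) (38.9949, 18.7354) (43.3315, 21.503) (31.466, 43) (0, 43)]  |A|=702.2468
5. ⊥bis P3·P4 via (36.08,32.765): [(0, 29.7952) (28.9279, 21.5906) (36.6359, 33.6336) (31.466, 43) (0, 43)]  |A|=595.0566
6. canonical 5-gon: [(0, 29.7952) (28.9279, 21.5906) (36.6359, 33.6336) (31.466, 43) (0, 43)]
7. shoelace: 595.0566

Area of P3's cell: 595.0566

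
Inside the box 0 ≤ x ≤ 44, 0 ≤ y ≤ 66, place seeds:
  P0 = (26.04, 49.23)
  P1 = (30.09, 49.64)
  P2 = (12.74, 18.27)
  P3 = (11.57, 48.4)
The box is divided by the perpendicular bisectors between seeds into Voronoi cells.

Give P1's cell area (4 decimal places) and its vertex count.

1. box [0,44]×[0,66]: [(0, 0) (44, 0) (44, 66) (0, 66)]
2. ⊥bis P1·P0 via (28.065,49.435): [(33.0695, 0) (44, 0) (44, 66) (26.388, 66)]  |A|=941.8999
3. ⊥bis P1·P2 via (21.415,33.955): [(30.1195, 29.1408) (44, 21.4638) (44, 66) (26.388, 66)]  |A|=633.6746
4. ⊥bis P1·P3 via (20.83,49.02): [(30.1195, 29.1408) (44, 21.4638) (44, 66) (26.388, 66)]  |A|=633.6746
5. canonical 4-gon: [(30.1195, 29.1408) (44, 21.4638) (44, 66) (26.388, 66)]
6. shoelace: 633.6746

Area of P1's cell: 633.6746 (4 vertices)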